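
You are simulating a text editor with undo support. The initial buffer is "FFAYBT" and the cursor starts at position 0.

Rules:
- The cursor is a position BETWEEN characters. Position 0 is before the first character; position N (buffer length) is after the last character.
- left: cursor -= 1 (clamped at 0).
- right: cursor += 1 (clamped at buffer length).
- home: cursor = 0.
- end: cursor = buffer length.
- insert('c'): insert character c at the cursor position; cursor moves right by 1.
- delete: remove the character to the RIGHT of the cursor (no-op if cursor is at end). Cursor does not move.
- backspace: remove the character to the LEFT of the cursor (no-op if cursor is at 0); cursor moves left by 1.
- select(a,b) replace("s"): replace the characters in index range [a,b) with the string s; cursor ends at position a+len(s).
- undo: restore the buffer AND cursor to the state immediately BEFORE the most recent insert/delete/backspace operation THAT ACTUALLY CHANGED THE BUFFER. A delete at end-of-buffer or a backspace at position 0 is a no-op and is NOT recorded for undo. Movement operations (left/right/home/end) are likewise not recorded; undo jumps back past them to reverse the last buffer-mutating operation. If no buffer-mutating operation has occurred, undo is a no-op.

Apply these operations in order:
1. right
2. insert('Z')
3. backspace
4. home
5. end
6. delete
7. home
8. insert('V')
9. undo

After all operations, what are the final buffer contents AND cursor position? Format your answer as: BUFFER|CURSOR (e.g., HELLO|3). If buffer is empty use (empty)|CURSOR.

Answer: FFAYBT|0

Derivation:
After op 1 (right): buf='FFAYBT' cursor=1
After op 2 (insert('Z')): buf='FZFAYBT' cursor=2
After op 3 (backspace): buf='FFAYBT' cursor=1
After op 4 (home): buf='FFAYBT' cursor=0
After op 5 (end): buf='FFAYBT' cursor=6
After op 6 (delete): buf='FFAYBT' cursor=6
After op 7 (home): buf='FFAYBT' cursor=0
After op 8 (insert('V')): buf='VFFAYBT' cursor=1
After op 9 (undo): buf='FFAYBT' cursor=0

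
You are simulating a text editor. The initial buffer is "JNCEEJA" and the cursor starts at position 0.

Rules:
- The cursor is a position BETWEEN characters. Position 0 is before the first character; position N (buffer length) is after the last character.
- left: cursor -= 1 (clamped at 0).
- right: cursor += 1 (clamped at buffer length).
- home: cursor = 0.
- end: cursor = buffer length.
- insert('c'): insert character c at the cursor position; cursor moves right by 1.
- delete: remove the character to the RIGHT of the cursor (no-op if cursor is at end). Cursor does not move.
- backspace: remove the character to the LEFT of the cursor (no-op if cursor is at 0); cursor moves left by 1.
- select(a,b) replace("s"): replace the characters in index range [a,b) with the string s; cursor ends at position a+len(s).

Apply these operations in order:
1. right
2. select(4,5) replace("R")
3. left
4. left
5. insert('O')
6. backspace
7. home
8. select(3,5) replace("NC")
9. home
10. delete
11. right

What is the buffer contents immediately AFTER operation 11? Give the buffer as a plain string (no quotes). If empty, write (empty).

Answer: NCNCJA

Derivation:
After op 1 (right): buf='JNCEEJA' cursor=1
After op 2 (select(4,5) replace("R")): buf='JNCERJA' cursor=5
After op 3 (left): buf='JNCERJA' cursor=4
After op 4 (left): buf='JNCERJA' cursor=3
After op 5 (insert('O')): buf='JNCOERJA' cursor=4
After op 6 (backspace): buf='JNCERJA' cursor=3
After op 7 (home): buf='JNCERJA' cursor=0
After op 8 (select(3,5) replace("NC")): buf='JNCNCJA' cursor=5
After op 9 (home): buf='JNCNCJA' cursor=0
After op 10 (delete): buf='NCNCJA' cursor=0
After op 11 (right): buf='NCNCJA' cursor=1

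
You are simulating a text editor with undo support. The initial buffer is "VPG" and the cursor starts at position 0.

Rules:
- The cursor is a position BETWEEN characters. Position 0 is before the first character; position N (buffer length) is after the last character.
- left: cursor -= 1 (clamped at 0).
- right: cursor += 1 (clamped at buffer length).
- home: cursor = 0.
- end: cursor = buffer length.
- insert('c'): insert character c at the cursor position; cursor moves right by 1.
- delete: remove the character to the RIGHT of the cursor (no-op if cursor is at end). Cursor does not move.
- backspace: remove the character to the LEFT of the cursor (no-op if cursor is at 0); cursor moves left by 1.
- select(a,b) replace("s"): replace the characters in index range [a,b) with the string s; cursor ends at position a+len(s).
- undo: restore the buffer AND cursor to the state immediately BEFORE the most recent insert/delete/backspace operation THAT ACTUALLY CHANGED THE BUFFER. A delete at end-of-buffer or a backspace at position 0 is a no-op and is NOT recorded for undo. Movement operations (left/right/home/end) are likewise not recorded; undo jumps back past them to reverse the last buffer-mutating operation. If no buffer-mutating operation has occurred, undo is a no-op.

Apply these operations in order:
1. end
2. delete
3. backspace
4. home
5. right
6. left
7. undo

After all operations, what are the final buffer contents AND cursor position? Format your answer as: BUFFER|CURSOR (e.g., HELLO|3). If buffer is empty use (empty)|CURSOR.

Answer: VPG|3

Derivation:
After op 1 (end): buf='VPG' cursor=3
After op 2 (delete): buf='VPG' cursor=3
After op 3 (backspace): buf='VP' cursor=2
After op 4 (home): buf='VP' cursor=0
After op 5 (right): buf='VP' cursor=1
After op 6 (left): buf='VP' cursor=0
After op 7 (undo): buf='VPG' cursor=3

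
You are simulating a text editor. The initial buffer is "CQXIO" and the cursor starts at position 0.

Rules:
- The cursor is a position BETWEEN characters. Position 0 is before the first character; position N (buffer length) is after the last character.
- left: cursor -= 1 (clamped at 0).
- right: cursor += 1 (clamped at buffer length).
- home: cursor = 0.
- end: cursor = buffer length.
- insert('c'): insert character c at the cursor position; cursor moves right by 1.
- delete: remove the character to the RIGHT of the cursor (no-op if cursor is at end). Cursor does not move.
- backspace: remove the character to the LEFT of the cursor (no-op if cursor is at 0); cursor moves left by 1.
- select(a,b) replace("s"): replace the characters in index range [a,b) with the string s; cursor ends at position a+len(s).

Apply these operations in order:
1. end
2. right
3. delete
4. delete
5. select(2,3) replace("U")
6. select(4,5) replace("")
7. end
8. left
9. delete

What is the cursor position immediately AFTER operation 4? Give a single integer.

After op 1 (end): buf='CQXIO' cursor=5
After op 2 (right): buf='CQXIO' cursor=5
After op 3 (delete): buf='CQXIO' cursor=5
After op 4 (delete): buf='CQXIO' cursor=5

Answer: 5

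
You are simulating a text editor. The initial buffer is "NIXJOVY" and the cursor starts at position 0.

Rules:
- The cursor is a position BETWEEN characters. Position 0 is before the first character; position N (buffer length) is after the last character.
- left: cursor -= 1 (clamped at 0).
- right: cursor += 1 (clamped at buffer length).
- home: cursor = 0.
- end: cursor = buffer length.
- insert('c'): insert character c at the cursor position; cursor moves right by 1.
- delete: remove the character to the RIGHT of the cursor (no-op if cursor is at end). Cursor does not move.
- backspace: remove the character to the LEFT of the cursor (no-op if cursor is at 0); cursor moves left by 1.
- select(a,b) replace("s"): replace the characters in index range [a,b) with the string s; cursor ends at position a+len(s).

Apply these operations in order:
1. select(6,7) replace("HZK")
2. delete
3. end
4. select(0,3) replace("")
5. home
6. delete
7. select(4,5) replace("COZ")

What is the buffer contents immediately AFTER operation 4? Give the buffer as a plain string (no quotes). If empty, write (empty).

After op 1 (select(6,7) replace("HZK")): buf='NIXJOVHZK' cursor=9
After op 2 (delete): buf='NIXJOVHZK' cursor=9
After op 3 (end): buf='NIXJOVHZK' cursor=9
After op 4 (select(0,3) replace("")): buf='JOVHZK' cursor=0

Answer: JOVHZK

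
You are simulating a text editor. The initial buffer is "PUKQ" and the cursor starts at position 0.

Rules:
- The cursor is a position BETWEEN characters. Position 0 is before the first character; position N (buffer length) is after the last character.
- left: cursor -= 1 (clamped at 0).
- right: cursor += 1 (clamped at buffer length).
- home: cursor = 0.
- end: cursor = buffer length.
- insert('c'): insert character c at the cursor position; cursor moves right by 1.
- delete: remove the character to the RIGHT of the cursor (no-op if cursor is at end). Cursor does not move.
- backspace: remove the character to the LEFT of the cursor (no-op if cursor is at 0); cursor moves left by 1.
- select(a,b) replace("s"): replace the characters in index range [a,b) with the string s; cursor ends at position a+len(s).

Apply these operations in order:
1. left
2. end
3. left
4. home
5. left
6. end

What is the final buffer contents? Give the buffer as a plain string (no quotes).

After op 1 (left): buf='PUKQ' cursor=0
After op 2 (end): buf='PUKQ' cursor=4
After op 3 (left): buf='PUKQ' cursor=3
After op 4 (home): buf='PUKQ' cursor=0
After op 5 (left): buf='PUKQ' cursor=0
After op 6 (end): buf='PUKQ' cursor=4

Answer: PUKQ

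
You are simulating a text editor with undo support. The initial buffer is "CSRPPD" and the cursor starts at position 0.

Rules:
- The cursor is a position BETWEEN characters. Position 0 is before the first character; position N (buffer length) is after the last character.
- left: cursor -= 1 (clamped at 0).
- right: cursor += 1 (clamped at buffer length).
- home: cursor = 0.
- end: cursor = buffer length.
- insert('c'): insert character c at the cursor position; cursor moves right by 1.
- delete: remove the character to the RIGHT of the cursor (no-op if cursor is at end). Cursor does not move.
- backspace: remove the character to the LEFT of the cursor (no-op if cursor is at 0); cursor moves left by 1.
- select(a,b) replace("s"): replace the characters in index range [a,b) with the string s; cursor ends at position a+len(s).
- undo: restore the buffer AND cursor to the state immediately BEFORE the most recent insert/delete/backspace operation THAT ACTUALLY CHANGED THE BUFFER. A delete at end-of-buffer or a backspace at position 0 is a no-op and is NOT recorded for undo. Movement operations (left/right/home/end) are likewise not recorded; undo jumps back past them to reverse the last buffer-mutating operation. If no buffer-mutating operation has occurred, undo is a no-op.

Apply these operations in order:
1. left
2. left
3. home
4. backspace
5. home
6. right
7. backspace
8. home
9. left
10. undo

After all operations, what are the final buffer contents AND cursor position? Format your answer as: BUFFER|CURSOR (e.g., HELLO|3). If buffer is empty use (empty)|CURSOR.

Answer: CSRPPD|1

Derivation:
After op 1 (left): buf='CSRPPD' cursor=0
After op 2 (left): buf='CSRPPD' cursor=0
After op 3 (home): buf='CSRPPD' cursor=0
After op 4 (backspace): buf='CSRPPD' cursor=0
After op 5 (home): buf='CSRPPD' cursor=0
After op 6 (right): buf='CSRPPD' cursor=1
After op 7 (backspace): buf='SRPPD' cursor=0
After op 8 (home): buf='SRPPD' cursor=0
After op 9 (left): buf='SRPPD' cursor=0
After op 10 (undo): buf='CSRPPD' cursor=1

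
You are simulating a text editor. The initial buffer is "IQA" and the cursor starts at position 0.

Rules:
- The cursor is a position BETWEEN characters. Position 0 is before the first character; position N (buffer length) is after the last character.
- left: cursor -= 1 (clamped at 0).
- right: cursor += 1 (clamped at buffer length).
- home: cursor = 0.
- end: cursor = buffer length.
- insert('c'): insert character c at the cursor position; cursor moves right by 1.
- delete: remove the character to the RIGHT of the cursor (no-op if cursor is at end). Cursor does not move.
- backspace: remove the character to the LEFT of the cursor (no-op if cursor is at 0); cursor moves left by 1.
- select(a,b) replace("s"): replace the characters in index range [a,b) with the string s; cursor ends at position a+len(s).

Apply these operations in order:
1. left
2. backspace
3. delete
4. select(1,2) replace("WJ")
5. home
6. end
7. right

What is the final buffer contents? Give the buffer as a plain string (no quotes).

Answer: QWJ

Derivation:
After op 1 (left): buf='IQA' cursor=0
After op 2 (backspace): buf='IQA' cursor=0
After op 3 (delete): buf='QA' cursor=0
After op 4 (select(1,2) replace("WJ")): buf='QWJ' cursor=3
After op 5 (home): buf='QWJ' cursor=0
After op 6 (end): buf='QWJ' cursor=3
After op 7 (right): buf='QWJ' cursor=3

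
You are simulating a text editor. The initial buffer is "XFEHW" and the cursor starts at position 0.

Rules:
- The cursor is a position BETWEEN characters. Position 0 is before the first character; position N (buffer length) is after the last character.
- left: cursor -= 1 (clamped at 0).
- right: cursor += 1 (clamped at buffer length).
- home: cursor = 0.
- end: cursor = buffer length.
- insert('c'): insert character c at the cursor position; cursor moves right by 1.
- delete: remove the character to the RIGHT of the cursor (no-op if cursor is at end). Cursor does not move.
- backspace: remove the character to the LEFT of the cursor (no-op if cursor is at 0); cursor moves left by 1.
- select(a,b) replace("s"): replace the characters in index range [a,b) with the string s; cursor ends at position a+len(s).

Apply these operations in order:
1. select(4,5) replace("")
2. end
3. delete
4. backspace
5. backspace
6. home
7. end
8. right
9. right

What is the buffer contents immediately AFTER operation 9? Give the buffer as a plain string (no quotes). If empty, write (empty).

After op 1 (select(4,5) replace("")): buf='XFEH' cursor=4
After op 2 (end): buf='XFEH' cursor=4
After op 3 (delete): buf='XFEH' cursor=4
After op 4 (backspace): buf='XFE' cursor=3
After op 5 (backspace): buf='XF' cursor=2
After op 6 (home): buf='XF' cursor=0
After op 7 (end): buf='XF' cursor=2
After op 8 (right): buf='XF' cursor=2
After op 9 (right): buf='XF' cursor=2

Answer: XF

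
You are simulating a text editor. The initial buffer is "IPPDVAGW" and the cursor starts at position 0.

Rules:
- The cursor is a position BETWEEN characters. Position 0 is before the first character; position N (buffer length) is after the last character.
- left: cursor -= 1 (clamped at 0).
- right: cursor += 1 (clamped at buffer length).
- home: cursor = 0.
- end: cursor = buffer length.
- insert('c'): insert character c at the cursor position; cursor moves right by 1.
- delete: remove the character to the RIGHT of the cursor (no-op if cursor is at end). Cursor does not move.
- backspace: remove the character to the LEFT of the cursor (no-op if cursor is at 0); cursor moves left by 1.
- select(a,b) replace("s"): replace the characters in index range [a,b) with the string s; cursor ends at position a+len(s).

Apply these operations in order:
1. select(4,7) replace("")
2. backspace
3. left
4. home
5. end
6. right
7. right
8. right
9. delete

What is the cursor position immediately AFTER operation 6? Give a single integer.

After op 1 (select(4,7) replace("")): buf='IPPDW' cursor=4
After op 2 (backspace): buf='IPPW' cursor=3
After op 3 (left): buf='IPPW' cursor=2
After op 4 (home): buf='IPPW' cursor=0
After op 5 (end): buf='IPPW' cursor=4
After op 6 (right): buf='IPPW' cursor=4

Answer: 4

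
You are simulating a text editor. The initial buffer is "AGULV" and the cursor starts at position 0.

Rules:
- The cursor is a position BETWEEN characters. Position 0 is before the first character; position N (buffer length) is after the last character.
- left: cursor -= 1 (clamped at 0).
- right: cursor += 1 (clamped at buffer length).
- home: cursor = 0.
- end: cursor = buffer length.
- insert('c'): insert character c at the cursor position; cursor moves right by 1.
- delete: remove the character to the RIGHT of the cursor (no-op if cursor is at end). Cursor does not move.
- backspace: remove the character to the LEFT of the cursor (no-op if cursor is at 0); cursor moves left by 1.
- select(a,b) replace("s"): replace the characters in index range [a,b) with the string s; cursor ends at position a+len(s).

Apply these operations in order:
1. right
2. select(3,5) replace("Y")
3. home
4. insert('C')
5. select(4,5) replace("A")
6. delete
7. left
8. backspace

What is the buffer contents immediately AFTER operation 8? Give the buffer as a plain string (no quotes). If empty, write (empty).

Answer: CAGA

Derivation:
After op 1 (right): buf='AGULV' cursor=1
After op 2 (select(3,5) replace("Y")): buf='AGUY' cursor=4
After op 3 (home): buf='AGUY' cursor=0
After op 4 (insert('C')): buf='CAGUY' cursor=1
After op 5 (select(4,5) replace("A")): buf='CAGUA' cursor=5
After op 6 (delete): buf='CAGUA' cursor=5
After op 7 (left): buf='CAGUA' cursor=4
After op 8 (backspace): buf='CAGA' cursor=3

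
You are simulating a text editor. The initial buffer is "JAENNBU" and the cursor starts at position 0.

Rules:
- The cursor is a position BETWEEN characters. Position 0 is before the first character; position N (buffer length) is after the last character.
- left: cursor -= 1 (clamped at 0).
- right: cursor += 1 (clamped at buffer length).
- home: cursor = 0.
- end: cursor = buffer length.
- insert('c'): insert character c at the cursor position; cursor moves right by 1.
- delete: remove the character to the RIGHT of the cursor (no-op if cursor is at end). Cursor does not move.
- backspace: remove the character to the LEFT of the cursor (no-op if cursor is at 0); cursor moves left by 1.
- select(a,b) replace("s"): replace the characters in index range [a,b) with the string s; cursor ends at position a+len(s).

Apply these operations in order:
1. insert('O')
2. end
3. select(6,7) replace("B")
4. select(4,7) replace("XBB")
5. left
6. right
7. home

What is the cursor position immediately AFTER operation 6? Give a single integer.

After op 1 (insert('O')): buf='OJAENNBU' cursor=1
After op 2 (end): buf='OJAENNBU' cursor=8
After op 3 (select(6,7) replace("B")): buf='OJAENNBU' cursor=7
After op 4 (select(4,7) replace("XBB")): buf='OJAEXBBU' cursor=7
After op 5 (left): buf='OJAEXBBU' cursor=6
After op 6 (right): buf='OJAEXBBU' cursor=7

Answer: 7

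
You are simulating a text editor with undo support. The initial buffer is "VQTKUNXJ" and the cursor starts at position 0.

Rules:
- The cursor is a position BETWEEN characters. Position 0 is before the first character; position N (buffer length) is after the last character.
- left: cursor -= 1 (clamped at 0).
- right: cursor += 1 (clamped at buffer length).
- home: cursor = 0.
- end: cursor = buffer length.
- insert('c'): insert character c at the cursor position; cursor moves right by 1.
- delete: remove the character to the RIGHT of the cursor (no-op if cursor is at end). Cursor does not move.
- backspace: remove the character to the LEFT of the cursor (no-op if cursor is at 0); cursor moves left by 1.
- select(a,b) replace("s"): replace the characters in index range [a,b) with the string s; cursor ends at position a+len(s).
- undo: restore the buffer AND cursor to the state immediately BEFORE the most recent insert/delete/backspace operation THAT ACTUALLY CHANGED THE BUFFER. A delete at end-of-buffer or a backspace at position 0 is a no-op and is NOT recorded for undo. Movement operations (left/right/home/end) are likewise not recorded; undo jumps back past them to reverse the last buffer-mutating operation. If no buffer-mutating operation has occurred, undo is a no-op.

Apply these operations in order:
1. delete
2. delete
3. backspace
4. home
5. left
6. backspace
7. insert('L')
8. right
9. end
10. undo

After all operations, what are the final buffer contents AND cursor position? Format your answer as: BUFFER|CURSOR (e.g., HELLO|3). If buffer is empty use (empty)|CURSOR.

After op 1 (delete): buf='QTKUNXJ' cursor=0
After op 2 (delete): buf='TKUNXJ' cursor=0
After op 3 (backspace): buf='TKUNXJ' cursor=0
After op 4 (home): buf='TKUNXJ' cursor=0
After op 5 (left): buf='TKUNXJ' cursor=0
After op 6 (backspace): buf='TKUNXJ' cursor=0
After op 7 (insert('L')): buf='LTKUNXJ' cursor=1
After op 8 (right): buf='LTKUNXJ' cursor=2
After op 9 (end): buf='LTKUNXJ' cursor=7
After op 10 (undo): buf='TKUNXJ' cursor=0

Answer: TKUNXJ|0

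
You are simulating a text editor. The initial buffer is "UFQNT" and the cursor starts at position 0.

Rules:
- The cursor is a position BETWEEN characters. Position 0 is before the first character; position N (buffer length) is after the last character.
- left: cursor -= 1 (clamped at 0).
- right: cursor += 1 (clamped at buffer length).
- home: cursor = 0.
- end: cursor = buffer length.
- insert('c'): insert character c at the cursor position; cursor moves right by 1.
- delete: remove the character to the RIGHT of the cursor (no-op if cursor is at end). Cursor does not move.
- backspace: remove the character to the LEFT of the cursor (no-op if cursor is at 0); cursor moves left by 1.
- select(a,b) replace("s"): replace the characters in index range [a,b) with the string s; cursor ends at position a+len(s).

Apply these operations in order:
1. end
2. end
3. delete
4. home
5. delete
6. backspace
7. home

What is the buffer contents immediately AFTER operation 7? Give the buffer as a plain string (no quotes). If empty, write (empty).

After op 1 (end): buf='UFQNT' cursor=5
After op 2 (end): buf='UFQNT' cursor=5
After op 3 (delete): buf='UFQNT' cursor=5
After op 4 (home): buf='UFQNT' cursor=0
After op 5 (delete): buf='FQNT' cursor=0
After op 6 (backspace): buf='FQNT' cursor=0
After op 7 (home): buf='FQNT' cursor=0

Answer: FQNT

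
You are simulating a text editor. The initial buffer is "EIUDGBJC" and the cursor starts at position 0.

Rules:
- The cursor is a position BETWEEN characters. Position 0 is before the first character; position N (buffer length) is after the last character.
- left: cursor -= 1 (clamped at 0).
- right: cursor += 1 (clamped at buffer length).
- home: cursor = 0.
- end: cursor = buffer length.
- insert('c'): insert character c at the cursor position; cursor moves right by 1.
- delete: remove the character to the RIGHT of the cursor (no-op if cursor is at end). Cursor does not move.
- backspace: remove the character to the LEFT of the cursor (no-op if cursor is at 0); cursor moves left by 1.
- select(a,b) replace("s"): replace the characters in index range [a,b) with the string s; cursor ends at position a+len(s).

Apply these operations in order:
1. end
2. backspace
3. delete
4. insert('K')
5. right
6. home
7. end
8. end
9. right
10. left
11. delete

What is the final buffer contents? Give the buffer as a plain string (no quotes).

After op 1 (end): buf='EIUDGBJC' cursor=8
After op 2 (backspace): buf='EIUDGBJ' cursor=7
After op 3 (delete): buf='EIUDGBJ' cursor=7
After op 4 (insert('K')): buf='EIUDGBJK' cursor=8
After op 5 (right): buf='EIUDGBJK' cursor=8
After op 6 (home): buf='EIUDGBJK' cursor=0
After op 7 (end): buf='EIUDGBJK' cursor=8
After op 8 (end): buf='EIUDGBJK' cursor=8
After op 9 (right): buf='EIUDGBJK' cursor=8
After op 10 (left): buf='EIUDGBJK' cursor=7
After op 11 (delete): buf='EIUDGBJ' cursor=7

Answer: EIUDGBJ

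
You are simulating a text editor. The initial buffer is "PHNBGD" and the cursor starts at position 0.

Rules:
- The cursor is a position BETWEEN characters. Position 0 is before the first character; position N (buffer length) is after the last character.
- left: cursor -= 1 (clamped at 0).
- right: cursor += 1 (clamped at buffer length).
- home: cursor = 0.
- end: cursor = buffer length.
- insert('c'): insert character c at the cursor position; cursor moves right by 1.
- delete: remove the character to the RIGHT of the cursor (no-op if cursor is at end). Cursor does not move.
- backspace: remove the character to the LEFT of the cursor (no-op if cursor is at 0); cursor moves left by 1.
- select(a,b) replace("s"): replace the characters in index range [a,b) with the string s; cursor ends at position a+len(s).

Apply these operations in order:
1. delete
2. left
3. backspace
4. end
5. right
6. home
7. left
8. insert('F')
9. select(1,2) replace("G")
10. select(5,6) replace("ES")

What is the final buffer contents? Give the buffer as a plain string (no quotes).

Answer: FGNBGES

Derivation:
After op 1 (delete): buf='HNBGD' cursor=0
After op 2 (left): buf='HNBGD' cursor=0
After op 3 (backspace): buf='HNBGD' cursor=0
After op 4 (end): buf='HNBGD' cursor=5
After op 5 (right): buf='HNBGD' cursor=5
After op 6 (home): buf='HNBGD' cursor=0
After op 7 (left): buf='HNBGD' cursor=0
After op 8 (insert('F')): buf='FHNBGD' cursor=1
After op 9 (select(1,2) replace("G")): buf='FGNBGD' cursor=2
After op 10 (select(5,6) replace("ES")): buf='FGNBGES' cursor=7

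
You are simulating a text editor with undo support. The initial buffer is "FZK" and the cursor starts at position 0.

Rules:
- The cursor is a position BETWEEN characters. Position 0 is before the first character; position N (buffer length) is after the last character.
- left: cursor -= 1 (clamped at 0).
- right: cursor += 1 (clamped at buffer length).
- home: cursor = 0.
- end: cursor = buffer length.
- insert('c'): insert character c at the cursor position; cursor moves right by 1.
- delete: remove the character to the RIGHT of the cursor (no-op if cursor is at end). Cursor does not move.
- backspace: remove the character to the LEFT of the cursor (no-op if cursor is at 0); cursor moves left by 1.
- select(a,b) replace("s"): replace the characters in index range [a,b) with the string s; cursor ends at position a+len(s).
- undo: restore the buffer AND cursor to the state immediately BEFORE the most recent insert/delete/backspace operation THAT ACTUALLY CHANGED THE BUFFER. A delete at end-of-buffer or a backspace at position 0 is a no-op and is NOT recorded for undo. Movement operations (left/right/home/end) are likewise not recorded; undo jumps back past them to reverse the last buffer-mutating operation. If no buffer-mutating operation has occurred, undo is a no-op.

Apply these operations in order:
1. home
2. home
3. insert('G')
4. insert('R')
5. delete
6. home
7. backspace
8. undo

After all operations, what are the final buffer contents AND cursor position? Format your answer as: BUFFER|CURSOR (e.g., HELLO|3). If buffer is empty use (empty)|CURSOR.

After op 1 (home): buf='FZK' cursor=0
After op 2 (home): buf='FZK' cursor=0
After op 3 (insert('G')): buf='GFZK' cursor=1
After op 4 (insert('R')): buf='GRFZK' cursor=2
After op 5 (delete): buf='GRZK' cursor=2
After op 6 (home): buf='GRZK' cursor=0
After op 7 (backspace): buf='GRZK' cursor=0
After op 8 (undo): buf='GRFZK' cursor=2

Answer: GRFZK|2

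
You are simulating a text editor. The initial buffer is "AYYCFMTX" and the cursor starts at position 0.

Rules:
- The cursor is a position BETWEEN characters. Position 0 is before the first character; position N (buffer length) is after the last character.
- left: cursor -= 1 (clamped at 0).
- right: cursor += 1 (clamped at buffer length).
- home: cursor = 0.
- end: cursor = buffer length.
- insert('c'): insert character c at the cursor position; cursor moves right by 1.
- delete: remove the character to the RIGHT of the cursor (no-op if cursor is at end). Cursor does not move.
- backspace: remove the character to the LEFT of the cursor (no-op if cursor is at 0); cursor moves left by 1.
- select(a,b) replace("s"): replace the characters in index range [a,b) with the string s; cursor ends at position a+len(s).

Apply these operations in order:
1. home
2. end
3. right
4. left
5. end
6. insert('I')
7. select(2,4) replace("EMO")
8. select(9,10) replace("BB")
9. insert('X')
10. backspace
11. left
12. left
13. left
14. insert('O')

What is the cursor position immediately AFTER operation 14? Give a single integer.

Answer: 9

Derivation:
After op 1 (home): buf='AYYCFMTX' cursor=0
After op 2 (end): buf='AYYCFMTX' cursor=8
After op 3 (right): buf='AYYCFMTX' cursor=8
After op 4 (left): buf='AYYCFMTX' cursor=7
After op 5 (end): buf='AYYCFMTX' cursor=8
After op 6 (insert('I')): buf='AYYCFMTXI' cursor=9
After op 7 (select(2,4) replace("EMO")): buf='AYEMOFMTXI' cursor=5
After op 8 (select(9,10) replace("BB")): buf='AYEMOFMTXBB' cursor=11
After op 9 (insert('X')): buf='AYEMOFMTXBBX' cursor=12
After op 10 (backspace): buf='AYEMOFMTXBB' cursor=11
After op 11 (left): buf='AYEMOFMTXBB' cursor=10
After op 12 (left): buf='AYEMOFMTXBB' cursor=9
After op 13 (left): buf='AYEMOFMTXBB' cursor=8
After op 14 (insert('O')): buf='AYEMOFMTOXBB' cursor=9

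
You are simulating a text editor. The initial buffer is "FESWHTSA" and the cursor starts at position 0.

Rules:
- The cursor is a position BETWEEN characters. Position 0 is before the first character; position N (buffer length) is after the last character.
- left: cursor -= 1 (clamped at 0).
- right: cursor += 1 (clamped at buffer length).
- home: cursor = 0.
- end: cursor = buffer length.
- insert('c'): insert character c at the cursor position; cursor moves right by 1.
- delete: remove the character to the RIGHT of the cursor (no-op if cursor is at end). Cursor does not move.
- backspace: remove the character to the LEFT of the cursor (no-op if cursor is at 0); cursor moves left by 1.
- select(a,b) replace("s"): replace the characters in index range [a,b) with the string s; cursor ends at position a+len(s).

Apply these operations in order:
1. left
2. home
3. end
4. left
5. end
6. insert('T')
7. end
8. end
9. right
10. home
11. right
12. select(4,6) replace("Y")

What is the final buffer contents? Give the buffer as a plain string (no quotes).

Answer: FESWYSAT

Derivation:
After op 1 (left): buf='FESWHTSA' cursor=0
After op 2 (home): buf='FESWHTSA' cursor=0
After op 3 (end): buf='FESWHTSA' cursor=8
After op 4 (left): buf='FESWHTSA' cursor=7
After op 5 (end): buf='FESWHTSA' cursor=8
After op 6 (insert('T')): buf='FESWHTSAT' cursor=9
After op 7 (end): buf='FESWHTSAT' cursor=9
After op 8 (end): buf='FESWHTSAT' cursor=9
After op 9 (right): buf='FESWHTSAT' cursor=9
After op 10 (home): buf='FESWHTSAT' cursor=0
After op 11 (right): buf='FESWHTSAT' cursor=1
After op 12 (select(4,6) replace("Y")): buf='FESWYSAT' cursor=5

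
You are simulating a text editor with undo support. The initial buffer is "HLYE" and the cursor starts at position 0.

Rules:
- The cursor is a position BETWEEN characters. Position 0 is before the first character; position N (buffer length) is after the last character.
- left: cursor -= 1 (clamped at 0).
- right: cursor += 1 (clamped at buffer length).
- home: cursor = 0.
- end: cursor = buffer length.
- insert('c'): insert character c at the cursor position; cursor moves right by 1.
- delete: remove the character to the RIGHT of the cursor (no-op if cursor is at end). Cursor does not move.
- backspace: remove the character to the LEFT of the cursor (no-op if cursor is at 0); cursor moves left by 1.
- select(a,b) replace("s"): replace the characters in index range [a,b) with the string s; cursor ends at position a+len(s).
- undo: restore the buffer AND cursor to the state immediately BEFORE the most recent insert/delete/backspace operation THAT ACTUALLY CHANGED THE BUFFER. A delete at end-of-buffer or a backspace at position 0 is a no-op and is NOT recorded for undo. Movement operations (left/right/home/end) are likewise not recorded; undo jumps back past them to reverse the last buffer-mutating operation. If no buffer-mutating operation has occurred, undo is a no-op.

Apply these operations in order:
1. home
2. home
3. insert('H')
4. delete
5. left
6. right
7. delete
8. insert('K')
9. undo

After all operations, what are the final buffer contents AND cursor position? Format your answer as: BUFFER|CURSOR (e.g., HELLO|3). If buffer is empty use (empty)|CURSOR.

After op 1 (home): buf='HLYE' cursor=0
After op 2 (home): buf='HLYE' cursor=0
After op 3 (insert('H')): buf='HHLYE' cursor=1
After op 4 (delete): buf='HLYE' cursor=1
After op 5 (left): buf='HLYE' cursor=0
After op 6 (right): buf='HLYE' cursor=1
After op 7 (delete): buf='HYE' cursor=1
After op 8 (insert('K')): buf='HKYE' cursor=2
After op 9 (undo): buf='HYE' cursor=1

Answer: HYE|1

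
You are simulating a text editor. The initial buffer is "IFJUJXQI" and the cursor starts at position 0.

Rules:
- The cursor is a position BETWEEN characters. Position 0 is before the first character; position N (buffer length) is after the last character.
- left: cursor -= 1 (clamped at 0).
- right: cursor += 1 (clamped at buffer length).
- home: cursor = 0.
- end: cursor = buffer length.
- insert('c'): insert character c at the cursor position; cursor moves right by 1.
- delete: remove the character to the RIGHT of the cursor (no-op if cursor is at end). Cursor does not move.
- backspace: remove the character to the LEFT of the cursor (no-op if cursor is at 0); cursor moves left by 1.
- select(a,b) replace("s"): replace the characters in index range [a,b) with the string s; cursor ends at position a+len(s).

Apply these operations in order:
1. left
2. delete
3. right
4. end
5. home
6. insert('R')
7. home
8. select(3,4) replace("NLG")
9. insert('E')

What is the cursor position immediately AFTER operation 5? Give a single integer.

Answer: 0

Derivation:
After op 1 (left): buf='IFJUJXQI' cursor=0
After op 2 (delete): buf='FJUJXQI' cursor=0
After op 3 (right): buf='FJUJXQI' cursor=1
After op 4 (end): buf='FJUJXQI' cursor=7
After op 5 (home): buf='FJUJXQI' cursor=0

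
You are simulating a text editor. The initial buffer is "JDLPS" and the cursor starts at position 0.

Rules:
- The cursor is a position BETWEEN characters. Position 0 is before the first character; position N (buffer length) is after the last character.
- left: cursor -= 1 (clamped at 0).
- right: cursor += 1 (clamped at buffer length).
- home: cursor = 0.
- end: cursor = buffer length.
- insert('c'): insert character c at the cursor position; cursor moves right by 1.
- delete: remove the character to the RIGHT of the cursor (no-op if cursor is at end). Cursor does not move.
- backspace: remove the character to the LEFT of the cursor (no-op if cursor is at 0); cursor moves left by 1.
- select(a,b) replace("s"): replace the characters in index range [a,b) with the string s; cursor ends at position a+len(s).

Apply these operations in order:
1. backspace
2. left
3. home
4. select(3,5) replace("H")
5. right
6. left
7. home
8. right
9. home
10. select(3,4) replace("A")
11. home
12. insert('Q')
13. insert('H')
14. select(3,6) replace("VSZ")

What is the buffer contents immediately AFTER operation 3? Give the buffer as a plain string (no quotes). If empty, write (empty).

After op 1 (backspace): buf='JDLPS' cursor=0
After op 2 (left): buf='JDLPS' cursor=0
After op 3 (home): buf='JDLPS' cursor=0

Answer: JDLPS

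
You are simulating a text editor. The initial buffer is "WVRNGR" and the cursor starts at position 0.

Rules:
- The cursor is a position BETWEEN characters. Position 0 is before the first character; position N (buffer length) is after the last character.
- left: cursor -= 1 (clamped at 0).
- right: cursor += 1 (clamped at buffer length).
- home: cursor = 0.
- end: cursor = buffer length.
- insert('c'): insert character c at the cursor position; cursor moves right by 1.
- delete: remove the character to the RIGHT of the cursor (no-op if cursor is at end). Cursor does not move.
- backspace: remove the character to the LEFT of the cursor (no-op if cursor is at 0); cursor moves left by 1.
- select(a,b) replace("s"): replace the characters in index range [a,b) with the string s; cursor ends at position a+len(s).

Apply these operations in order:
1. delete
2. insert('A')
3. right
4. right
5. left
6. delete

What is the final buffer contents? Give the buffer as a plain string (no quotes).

After op 1 (delete): buf='VRNGR' cursor=0
After op 2 (insert('A')): buf='AVRNGR' cursor=1
After op 3 (right): buf='AVRNGR' cursor=2
After op 4 (right): buf='AVRNGR' cursor=3
After op 5 (left): buf='AVRNGR' cursor=2
After op 6 (delete): buf='AVNGR' cursor=2

Answer: AVNGR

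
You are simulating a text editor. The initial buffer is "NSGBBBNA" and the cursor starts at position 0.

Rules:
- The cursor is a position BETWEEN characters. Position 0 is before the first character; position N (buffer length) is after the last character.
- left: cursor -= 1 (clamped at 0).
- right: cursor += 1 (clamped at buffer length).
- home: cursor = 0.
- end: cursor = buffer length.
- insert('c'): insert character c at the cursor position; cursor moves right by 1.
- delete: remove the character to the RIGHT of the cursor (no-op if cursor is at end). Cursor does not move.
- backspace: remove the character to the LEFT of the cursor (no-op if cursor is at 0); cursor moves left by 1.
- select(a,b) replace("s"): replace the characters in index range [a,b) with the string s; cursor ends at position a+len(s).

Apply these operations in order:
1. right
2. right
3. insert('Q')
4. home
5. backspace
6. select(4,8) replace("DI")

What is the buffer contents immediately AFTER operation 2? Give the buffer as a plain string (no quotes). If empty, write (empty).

Answer: NSGBBBNA

Derivation:
After op 1 (right): buf='NSGBBBNA' cursor=1
After op 2 (right): buf='NSGBBBNA' cursor=2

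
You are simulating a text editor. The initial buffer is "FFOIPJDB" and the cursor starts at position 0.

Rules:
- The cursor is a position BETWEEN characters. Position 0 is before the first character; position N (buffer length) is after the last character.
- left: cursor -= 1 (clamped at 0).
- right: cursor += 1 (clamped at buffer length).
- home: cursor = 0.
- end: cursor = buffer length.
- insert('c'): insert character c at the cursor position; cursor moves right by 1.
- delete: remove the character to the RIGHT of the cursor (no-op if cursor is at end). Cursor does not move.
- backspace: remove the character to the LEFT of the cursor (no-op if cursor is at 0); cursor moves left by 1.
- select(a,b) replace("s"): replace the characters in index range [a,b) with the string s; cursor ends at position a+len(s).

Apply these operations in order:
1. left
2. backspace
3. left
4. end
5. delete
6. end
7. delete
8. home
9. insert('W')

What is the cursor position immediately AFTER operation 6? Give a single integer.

Answer: 8

Derivation:
After op 1 (left): buf='FFOIPJDB' cursor=0
After op 2 (backspace): buf='FFOIPJDB' cursor=0
After op 3 (left): buf='FFOIPJDB' cursor=0
After op 4 (end): buf='FFOIPJDB' cursor=8
After op 5 (delete): buf='FFOIPJDB' cursor=8
After op 6 (end): buf='FFOIPJDB' cursor=8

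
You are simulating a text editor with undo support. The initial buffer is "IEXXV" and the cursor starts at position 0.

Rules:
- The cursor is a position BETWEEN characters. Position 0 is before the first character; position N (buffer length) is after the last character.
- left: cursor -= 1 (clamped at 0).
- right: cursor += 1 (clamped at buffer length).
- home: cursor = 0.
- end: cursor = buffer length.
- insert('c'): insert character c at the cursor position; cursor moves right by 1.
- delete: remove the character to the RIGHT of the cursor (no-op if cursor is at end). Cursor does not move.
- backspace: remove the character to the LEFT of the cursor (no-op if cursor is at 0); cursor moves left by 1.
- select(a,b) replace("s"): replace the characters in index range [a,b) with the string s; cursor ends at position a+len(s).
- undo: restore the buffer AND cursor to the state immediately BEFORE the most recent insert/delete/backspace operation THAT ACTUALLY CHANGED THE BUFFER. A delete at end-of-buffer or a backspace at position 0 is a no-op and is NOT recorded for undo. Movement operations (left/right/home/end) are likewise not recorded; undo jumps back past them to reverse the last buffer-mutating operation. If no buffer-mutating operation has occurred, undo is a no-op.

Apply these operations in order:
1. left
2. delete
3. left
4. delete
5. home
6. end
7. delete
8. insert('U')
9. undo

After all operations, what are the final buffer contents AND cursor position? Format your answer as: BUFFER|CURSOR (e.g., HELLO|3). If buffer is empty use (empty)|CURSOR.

After op 1 (left): buf='IEXXV' cursor=0
After op 2 (delete): buf='EXXV' cursor=0
After op 3 (left): buf='EXXV' cursor=0
After op 4 (delete): buf='XXV' cursor=0
After op 5 (home): buf='XXV' cursor=0
After op 6 (end): buf='XXV' cursor=3
After op 7 (delete): buf='XXV' cursor=3
After op 8 (insert('U')): buf='XXVU' cursor=4
After op 9 (undo): buf='XXV' cursor=3

Answer: XXV|3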